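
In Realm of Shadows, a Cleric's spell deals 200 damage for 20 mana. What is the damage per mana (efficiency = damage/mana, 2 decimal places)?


Efficiency = damage / mana
= 200 / 20
= 10.00

10.00 dmg/mana


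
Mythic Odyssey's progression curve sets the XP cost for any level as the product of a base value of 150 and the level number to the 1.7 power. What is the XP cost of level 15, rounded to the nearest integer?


XP = 150 * level^1.7
Substitute level = 15:
XP = 150 * 15^1.7
= 150 * 99.8516
= 14978

14978 XP


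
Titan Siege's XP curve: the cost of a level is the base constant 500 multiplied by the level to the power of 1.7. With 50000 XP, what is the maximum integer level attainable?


XP = 500 * level^1.7, so level = (XP / 500)^(1/1.7)
= (50000 / 500)^(1/1.7)
= 100.0^0.5882
= 15.0131
Floor: level = 15

level 15


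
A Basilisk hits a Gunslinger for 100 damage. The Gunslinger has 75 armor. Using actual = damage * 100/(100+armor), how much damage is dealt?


actual = 100 * 100 / (100 + 75)
= 100 * 100 / 175
= 10000 / 175
= 57.14

57.14 damage


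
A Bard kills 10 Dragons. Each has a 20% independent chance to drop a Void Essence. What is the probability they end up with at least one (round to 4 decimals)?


P(at least one) = 1 - P(none) = 1 - (1-p)^n
p = 20/100 = 0.2
1 - p = 0.8
(1 - p)^10 = 0.8^10 = 0.107374
P(at least one) = 1 - 0.107374 = 0.8926

0.8926


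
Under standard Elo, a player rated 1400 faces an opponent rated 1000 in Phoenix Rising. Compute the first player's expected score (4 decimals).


Elo expected score: Ea = 1/(1 + 10^((Rb-Ra)/400))
Rb - Ra = 1000 - 1400 = -400
(Rb-Ra)/400 = -400/400 = -1.0
10^-1.0 = 0.1
Ea = 1/(1 + 0.1) = 1/1.1 = 0.9091

0.9091


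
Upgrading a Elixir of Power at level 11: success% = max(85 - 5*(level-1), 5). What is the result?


raw_rate = 85 - 5 * (11 - 1)
= 85 - 5 * 10
= 85 - 50
= 35
Apply floor: max(35, 5) = 35%

35%


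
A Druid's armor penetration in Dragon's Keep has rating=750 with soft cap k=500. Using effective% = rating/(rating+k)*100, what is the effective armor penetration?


effective% = rating / (rating + k) * 100
= 750 / (750 + 500) * 100
= 750 / 1250 * 100
= 0.6 * 100
= 60.00%

60.00%


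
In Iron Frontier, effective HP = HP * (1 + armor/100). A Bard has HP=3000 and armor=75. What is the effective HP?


EHP = 3000 * (1 + 75/100)
= 3000 * (1 + 0.75)
= 3000 * 1.75
= 5250.0

5250.0 EHP


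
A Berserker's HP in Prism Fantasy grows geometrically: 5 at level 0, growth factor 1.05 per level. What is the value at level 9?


value = base * growth^level
= 5 * 1.05^9
= 5 * 1.551328
= 7.76

7.76 HP


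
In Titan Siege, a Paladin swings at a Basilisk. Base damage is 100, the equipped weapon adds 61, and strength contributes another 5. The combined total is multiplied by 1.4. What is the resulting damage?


Sum base + weapon + str = 100 + 61 + 5 = 166
Multiply by 1.4:
166 * 1.4 = 232.4

232.4 damage


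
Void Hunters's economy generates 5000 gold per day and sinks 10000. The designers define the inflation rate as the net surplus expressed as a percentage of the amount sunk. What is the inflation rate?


Net gold = 5000 - 10000 = -5000
Inflation rate = net / sunk * 100 = -5000 / 10000 * 100
= -0.5 * 100
= -50.00%

-50.00%


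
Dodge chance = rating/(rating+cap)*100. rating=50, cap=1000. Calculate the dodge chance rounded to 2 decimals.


dodge% = 50 / (50 + 1000) * 100
= 50 / 1050 * 100
= 0.047619 * 100
= 4.76%

4.76%


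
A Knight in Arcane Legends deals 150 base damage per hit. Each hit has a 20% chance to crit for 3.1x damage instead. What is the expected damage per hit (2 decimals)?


E[dmg] = base * (1 + crit_chance * (crit_mult - 1))
cc as decimal = 20/100 = 0.2
cm - 1 = 3.1 - 1 = 2.1
Bonus factor = 0.2 * 2.1 = 0.42
Total multiplier = 1 + 0.42 = 1.42
Expected damage = 150 * 1.42 = 213.00

213.00 damage


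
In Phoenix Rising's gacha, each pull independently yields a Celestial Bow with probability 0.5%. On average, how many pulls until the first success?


Expected pulls for a geometric distribution = 1/p = 100 / rate%
= 100 / 0.5
= 200.0

200.0 pulls


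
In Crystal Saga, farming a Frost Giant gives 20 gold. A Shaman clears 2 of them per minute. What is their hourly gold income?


Gold per minute = 20 * 2 = 40
Gold per hour = 40 * 60 = 2400

2400 gold/hour


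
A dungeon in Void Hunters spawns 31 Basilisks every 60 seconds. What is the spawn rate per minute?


Spawns per minute = count * (60 / interval)
= 31 * (60 / 60)
= 31 * 1.0
= 31.0

31.0 per minute


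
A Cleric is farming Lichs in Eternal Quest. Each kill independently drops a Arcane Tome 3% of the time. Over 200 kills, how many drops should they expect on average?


Expected drops = kills * (drop_rate / 100)
= 200 * (3 / 100)
= 200 * 0.03
= 6.0

6.0 drops


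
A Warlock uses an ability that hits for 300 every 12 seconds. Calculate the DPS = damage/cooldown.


DPS = damage / cooldown
= 300 / 12
= 25.00

25.00 DPS


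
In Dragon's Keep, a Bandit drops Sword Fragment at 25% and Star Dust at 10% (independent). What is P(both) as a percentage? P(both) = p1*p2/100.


For independent events, P(both) = P(A) * P(B)
= 25% * 10%
= 250 / 100 %
= 2.5%

2.5%


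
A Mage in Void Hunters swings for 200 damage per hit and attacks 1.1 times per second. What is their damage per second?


DPS = damage * attack_speed
= 200 * 1.1
= 220.0

220.0 DPS


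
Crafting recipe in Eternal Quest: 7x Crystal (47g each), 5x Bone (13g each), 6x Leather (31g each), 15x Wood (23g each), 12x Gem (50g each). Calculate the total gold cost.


Cost breakdown:
  Crystal: 7 * 47 = 329
  Bone: 5 * 13 = 65
  Leather: 6 * 31 = 186
  Wood: 15 * 23 = 345
  Gem: 12 * 50 = 600
Total = 329 + 65 + 186 + 345 + 600 = 1525

1525 gold


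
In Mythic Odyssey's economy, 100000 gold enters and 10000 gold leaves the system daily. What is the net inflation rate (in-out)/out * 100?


Net gold = 100000 - 10000 = 90000
Inflation rate = net / sunk * 100 = 90000 / 10000 * 100
= 9.0 * 100
= 900.00%

900.00%


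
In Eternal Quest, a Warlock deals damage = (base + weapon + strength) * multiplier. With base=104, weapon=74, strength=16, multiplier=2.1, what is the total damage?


Sum base + weapon + str = 104 + 74 + 16 = 194
Multiply by 2.1:
194 * 2.1 = 407.4

407.4 damage


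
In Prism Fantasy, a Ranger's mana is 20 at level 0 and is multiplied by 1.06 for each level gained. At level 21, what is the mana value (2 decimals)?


value = base * growth^level
= 20 * 1.06^21
= 20 * 3.399564
= 67.99

67.99 mana


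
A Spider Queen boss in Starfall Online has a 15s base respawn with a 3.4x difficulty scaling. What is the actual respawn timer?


Respawn time = base * multiplier
= 15 * 3.4
= 51.0 seconds

51.0 seconds


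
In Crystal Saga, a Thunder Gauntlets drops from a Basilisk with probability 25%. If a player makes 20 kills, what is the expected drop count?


Expected drops = kills * (drop_rate / 100)
= 20 * (25 / 100)
= 20 * 0.25
= 5.0

5.0 drops


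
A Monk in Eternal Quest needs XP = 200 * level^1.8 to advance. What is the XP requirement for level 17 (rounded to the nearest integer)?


XP = 200 * level^1.8
Substitute level = 17:
XP = 200 * 17^1.8
= 200 * 163.9865
= 32797

32797 XP


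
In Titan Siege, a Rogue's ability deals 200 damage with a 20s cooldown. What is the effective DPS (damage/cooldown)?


DPS = damage / cooldown
= 200 / 20
= 10.00

10.00 DPS


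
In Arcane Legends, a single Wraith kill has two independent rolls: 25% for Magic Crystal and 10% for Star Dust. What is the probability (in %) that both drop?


For independent events, P(both) = P(A) * P(B)
= 25% * 10%
= 250 / 100 %
= 2.5%

2.5%


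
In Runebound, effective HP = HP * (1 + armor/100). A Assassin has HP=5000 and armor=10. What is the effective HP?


EHP = 5000 * (1 + 10/100)
= 5000 * (1 + 0.1)
= 5000 * 1.1
= 5500.0

5500.0 EHP


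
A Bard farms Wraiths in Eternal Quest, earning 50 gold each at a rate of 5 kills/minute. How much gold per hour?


Gold per minute = 50 * 5 = 250
Gold per hour = 250 * 60 = 15000

15000 gold/hour


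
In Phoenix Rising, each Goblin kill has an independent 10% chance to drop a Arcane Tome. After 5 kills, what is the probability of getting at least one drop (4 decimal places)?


P(at least one) = 1 - P(none) = 1 - (1-p)^n
p = 10/100 = 0.1
1 - p = 0.9
(1 - p)^5 = 0.9^5 = 0.590490
P(at least one) = 1 - 0.590490 = 0.4095

0.4095


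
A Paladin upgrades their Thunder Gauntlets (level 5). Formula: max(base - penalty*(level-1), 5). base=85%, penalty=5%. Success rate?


raw_rate = 85 - 5 * (5 - 1)
= 85 - 5 * 4
= 85 - 20
= 65
Apply floor: max(65, 5) = 65%

65%


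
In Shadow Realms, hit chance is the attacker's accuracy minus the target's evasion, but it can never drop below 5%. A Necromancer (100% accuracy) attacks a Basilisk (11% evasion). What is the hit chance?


accuracy - evasion = 100 - 11 = 89
Apply floor: max(89, 5) = 89
Hit chance = 89%

89%


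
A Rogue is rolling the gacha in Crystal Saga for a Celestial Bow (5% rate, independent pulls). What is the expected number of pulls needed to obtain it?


Expected pulls for a geometric distribution = 1/p = 100 / rate%
= 100 / 5
= 20.0

20.0 pulls


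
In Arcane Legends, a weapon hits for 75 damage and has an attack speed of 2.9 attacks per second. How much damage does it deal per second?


DPS = damage * attack_speed
= 75 * 2.9
= 217.5

217.5 DPS


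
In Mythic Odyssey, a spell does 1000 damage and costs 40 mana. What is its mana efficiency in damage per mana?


Efficiency = damage / mana
= 1000 / 40
= 25.00

25.00 dmg/mana


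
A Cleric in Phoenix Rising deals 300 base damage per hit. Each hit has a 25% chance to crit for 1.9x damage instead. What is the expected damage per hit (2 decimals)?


E[dmg] = base * (1 + crit_chance * (crit_mult - 1))
cc as decimal = 25/100 = 0.25
cm - 1 = 1.9 - 1 = 0.9
Bonus factor = 0.25 * 0.9 = 0.225
Total multiplier = 1 + 0.225 = 1.225
Expected damage = 300 * 1.225 = 367.50

367.50 damage


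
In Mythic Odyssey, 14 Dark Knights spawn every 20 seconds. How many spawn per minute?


Spawns per minute = count * (60 / interval)
= 14 * (60 / 20)
= 14 * 3.0
= 42.0

42.0 per minute


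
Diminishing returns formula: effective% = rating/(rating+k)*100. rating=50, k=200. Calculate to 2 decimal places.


effective% = rating / (rating + k) * 100
= 50 / (50 + 200) * 100
= 50 / 250 * 100
= 0.2 * 100
= 20.00%

20.00%


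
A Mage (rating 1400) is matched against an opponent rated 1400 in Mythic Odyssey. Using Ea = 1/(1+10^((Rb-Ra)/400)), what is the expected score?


Elo expected score: Ea = 1/(1 + 10^((Rb-Ra)/400))
Rb - Ra = 1400 - 1400 = 0
(Rb-Ra)/400 = 0/400 = 0.0
10^0.0 = 1.0
Ea = 1/(1 + 1.0) = 1/2.0 = 0.5000

0.5000


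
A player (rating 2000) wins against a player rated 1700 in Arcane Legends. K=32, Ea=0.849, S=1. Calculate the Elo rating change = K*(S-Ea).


Elo update: delta = K * (S - Ea), where S = 1 (wins)
S - Ea = 1 - 0.849 = 0.151
Rating change = 32 * 0.151
= 4.83

4.83 rating points


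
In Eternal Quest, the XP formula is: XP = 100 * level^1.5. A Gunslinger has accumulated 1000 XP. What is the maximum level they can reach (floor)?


XP = 100 * level^1.5, so level = (XP / 100)^(1/1.5)
= (1000 / 100)^(1/1.5)
= 10.0^0.6667
= 4.6416
Floor: level = 4

level 4


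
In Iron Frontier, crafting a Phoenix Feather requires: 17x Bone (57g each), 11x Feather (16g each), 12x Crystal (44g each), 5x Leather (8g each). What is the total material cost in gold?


Cost breakdown:
  Bone: 17 * 57 = 969
  Feather: 11 * 16 = 176
  Crystal: 12 * 44 = 528
  Leather: 5 * 8 = 40
Total = 969 + 176 + 528 + 40 = 1713

1713 gold


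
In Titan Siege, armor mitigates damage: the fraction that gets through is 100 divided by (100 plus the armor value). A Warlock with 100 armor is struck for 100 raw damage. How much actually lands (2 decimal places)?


actual = 100 * 100 / (100 + 100)
= 100 * 100 / 200
= 10000 / 200
= 50.00

50.00 damage


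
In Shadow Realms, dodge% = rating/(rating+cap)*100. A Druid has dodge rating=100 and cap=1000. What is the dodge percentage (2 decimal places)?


dodge% = 100 / (100 + 1000) * 100
= 100 / 1100 * 100
= 0.090909 * 100
= 9.09%

9.09%


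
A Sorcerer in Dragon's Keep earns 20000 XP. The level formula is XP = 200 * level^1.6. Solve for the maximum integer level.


XP = 200 * level^1.6, so level = (XP / 200)^(1/1.6)
= (20000 / 200)^(1/1.6)
= 100.0^0.625
= 17.7828
Floor: level = 17

level 17


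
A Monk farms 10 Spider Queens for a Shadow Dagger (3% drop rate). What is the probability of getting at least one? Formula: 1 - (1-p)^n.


P(at least one) = 1 - P(none) = 1 - (1-p)^n
p = 3/100 = 0.03
1 - p = 0.97
(1 - p)^10 = 0.97^10 = 0.737424
P(at least one) = 1 - 0.737424 = 0.2626

0.2626


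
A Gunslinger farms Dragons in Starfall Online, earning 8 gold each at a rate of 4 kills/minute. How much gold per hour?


Gold per minute = 8 * 4 = 32
Gold per hour = 32 * 60 = 1920

1920 gold/hour


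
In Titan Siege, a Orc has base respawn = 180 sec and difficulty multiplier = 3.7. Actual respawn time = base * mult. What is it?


Respawn time = base * multiplier
= 180 * 3.7
= 666.0 seconds

666.0 seconds


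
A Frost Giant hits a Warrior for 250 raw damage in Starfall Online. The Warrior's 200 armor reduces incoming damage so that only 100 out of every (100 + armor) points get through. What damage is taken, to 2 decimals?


actual = 250 * 100 / (100 + 200)
= 250 * 100 / 300
= 25000 / 300
= 83.33

83.33 damage


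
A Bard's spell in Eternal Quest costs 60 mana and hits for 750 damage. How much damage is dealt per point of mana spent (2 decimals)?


Efficiency = damage / mana
= 750 / 60
= 12.50

12.50 dmg/mana


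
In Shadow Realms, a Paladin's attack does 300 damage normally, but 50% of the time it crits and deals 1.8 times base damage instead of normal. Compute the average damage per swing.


E[dmg] = base * (1 + crit_chance * (crit_mult - 1))
cc as decimal = 50/100 = 0.5
cm - 1 = 1.8 - 1 = 0.8
Bonus factor = 0.5 * 0.8 = 0.4
Total multiplier = 1 + 0.4 = 1.4
Expected damage = 300 * 1.4 = 420.00

420.00 damage


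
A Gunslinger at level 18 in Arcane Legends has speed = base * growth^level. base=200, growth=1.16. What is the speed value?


value = base * growth^level
= 200 * 1.16^18
= 200 * 14.462514
= 2892.50

2892.50 speed


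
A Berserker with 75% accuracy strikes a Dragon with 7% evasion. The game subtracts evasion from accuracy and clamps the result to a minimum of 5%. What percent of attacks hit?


accuracy - evasion = 75 - 7 = 68
Apply floor: max(68, 5) = 68
Hit chance = 68%

68%


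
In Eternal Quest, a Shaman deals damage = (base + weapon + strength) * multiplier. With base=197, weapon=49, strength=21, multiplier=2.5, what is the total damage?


Sum base + weapon + str = 197 + 49 + 21 = 267
Multiply by 2.5:
267 * 2.5 = 667.5

667.5 damage


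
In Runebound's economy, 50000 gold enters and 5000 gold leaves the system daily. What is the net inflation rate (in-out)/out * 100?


Net gold = 50000 - 5000 = 45000
Inflation rate = net / sunk * 100 = 45000 / 5000 * 100
= 9.0 * 100
= 900.00%

900.00%


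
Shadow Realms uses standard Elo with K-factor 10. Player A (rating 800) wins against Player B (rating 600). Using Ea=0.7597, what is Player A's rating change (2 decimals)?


Elo update: delta = K * (S - Ea), where S = 1 (wins)
S - Ea = 1 - 0.7597 = 0.2403
Rating change = 10 * 0.2403
= 2.40

2.40 rating points


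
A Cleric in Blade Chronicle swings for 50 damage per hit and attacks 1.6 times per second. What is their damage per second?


DPS = damage * attack_speed
= 50 * 1.6
= 80.0

80.0 DPS


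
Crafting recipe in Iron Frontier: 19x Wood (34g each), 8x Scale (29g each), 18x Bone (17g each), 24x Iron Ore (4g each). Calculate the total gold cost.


Cost breakdown:
  Wood: 19 * 34 = 646
  Scale: 8 * 29 = 232
  Bone: 18 * 17 = 306
  Iron Ore: 24 * 4 = 96
Total = 646 + 232 + 306 + 96 = 1280

1280 gold


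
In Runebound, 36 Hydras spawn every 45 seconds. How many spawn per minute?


Spawns per minute = count * (60 / interval)
= 36 * (60 / 45)
= 36 * 1.3333
= 48.0

48.0 per minute


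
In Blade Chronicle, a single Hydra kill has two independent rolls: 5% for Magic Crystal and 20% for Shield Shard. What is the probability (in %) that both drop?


For independent events, P(both) = P(A) * P(B)
= 5% * 20%
= 100 / 100 %
= 1.0%

1.0%


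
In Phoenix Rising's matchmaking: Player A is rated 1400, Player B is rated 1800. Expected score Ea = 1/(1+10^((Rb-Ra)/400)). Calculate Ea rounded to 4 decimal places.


Elo expected score: Ea = 1/(1 + 10^((Rb-Ra)/400))
Rb - Ra = 1800 - 1400 = 400
(Rb-Ra)/400 = 400/400 = 1.0
10^1.0 = 10.0
Ea = 1/(1 + 10.0) = 1/11.0 = 0.0909

0.0909


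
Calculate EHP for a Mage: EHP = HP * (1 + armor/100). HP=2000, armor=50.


EHP = 2000 * (1 + 50/100)
= 2000 * (1 + 0.5)
= 2000 * 1.5
= 3000.0

3000.0 EHP


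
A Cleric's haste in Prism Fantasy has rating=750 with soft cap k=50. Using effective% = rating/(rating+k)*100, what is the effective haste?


effective% = rating / (rating + k) * 100
= 750 / (750 + 50) * 100
= 750 / 800 * 100
= 0.9375 * 100
= 93.75%

93.75%


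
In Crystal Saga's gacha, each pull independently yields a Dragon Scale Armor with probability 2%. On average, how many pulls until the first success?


Expected pulls for a geometric distribution = 1/p = 100 / rate%
= 100 / 2
= 50.0

50.0 pulls


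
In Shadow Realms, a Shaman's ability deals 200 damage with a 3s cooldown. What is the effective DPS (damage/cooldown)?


DPS = damage / cooldown
= 200 / 3
= 66.67

66.67 DPS


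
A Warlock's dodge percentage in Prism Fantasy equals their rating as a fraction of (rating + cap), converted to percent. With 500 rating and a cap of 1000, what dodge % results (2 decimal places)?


dodge% = 500 / (500 + 1000) * 100
= 500 / 1500 * 100
= 0.333333 * 100
= 33.33%

33.33%


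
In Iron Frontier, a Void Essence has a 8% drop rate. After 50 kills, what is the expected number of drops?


Expected drops = kills * (drop_rate / 100)
= 50 * (8 / 100)
= 50 * 0.08
= 4.0

4.0 drops


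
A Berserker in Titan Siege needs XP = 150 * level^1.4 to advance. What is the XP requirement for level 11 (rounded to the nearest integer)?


XP = 150 * level^1.4
Substitute level = 11:
XP = 150 * 11^1.4
= 150 * 28.7045
= 4306

4306 XP


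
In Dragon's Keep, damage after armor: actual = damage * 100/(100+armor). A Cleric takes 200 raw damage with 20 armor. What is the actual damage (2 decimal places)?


actual = 200 * 100 / (100 + 20)
= 200 * 100 / 120
= 20000 / 120
= 166.67

166.67 damage


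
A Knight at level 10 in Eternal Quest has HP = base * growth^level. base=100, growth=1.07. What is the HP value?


value = base * growth^level
= 100 * 1.07^10
= 100 * 1.967151
= 196.72

196.72 HP


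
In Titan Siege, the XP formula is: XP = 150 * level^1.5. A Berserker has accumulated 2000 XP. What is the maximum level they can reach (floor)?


XP = 150 * level^1.5, so level = (XP / 150)^(1/1.5)
= (2000 / 150)^(1/1.5)
= 13.3333^0.6667
= 5.6229
Floor: level = 5

level 5


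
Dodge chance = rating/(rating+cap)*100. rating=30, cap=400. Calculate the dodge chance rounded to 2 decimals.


dodge% = 30 / (30 + 400) * 100
= 30 / 430 * 100
= 0.069767 * 100
= 6.98%

6.98%


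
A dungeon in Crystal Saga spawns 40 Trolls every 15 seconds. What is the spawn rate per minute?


Spawns per minute = count * (60 / interval)
= 40 * (60 / 15)
= 40 * 4.0
= 160.0

160.0 per minute


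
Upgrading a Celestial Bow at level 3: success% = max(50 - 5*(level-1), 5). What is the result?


raw_rate = 50 - 5 * (3 - 1)
= 50 - 5 * 2
= 50 - 10
= 40
Apply floor: max(40, 5) = 40%

40%


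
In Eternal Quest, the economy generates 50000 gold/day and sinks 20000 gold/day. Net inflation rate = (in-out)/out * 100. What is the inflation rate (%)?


Net gold = 50000 - 20000 = 30000
Inflation rate = net / sunk * 100 = 30000 / 20000 * 100
= 1.5 * 100
= 150.00%

150.00%


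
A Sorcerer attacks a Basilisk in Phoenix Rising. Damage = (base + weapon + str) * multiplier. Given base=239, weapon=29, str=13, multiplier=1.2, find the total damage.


Sum base + weapon + str = 239 + 29 + 13 = 281
Multiply by 1.2:
281 * 1.2 = 337.2

337.2 damage


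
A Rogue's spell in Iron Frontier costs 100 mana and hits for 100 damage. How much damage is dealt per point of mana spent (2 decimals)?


Efficiency = damage / mana
= 100 / 100
= 1.00

1.00 dmg/mana


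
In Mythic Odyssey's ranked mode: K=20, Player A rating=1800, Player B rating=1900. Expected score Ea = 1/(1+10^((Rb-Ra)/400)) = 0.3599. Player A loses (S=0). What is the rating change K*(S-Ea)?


Elo update: delta = K * (S - Ea), where S = 0 (loses)
S - Ea = 0 - 0.3599 = -0.3599
Rating change = 20 * -0.3599
= -7.20

-7.20 rating points


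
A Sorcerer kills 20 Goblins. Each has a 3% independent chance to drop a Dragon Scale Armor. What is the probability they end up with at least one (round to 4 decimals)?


P(at least one) = 1 - P(none) = 1 - (1-p)^n
p = 3/100 = 0.03
1 - p = 0.97
(1 - p)^20 = 0.97^20 = 0.543794
P(at least one) = 1 - 0.543794 = 0.4562

0.4562


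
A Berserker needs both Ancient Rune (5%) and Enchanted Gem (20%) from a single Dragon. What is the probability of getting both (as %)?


For independent events, P(both) = P(A) * P(B)
= 5% * 20%
= 100 / 100 %
= 1.0%

1.0%


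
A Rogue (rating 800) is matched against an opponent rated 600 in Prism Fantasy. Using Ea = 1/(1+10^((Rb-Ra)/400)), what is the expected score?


Elo expected score: Ea = 1/(1 + 10^((Rb-Ra)/400))
Rb - Ra = 600 - 800 = -200
(Rb-Ra)/400 = -200/400 = -0.5
10^-0.5 = 0.316228
Ea = 1/(1 + 0.316228) = 1/1.316228 = 0.7597

0.7597


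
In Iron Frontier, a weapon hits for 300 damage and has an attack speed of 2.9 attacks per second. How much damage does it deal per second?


DPS = damage * attack_speed
= 300 * 2.9
= 870.0

870.0 DPS


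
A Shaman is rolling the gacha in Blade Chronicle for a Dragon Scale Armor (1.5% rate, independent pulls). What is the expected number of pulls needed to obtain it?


Expected pulls for a geometric distribution = 1/p = 100 / rate%
= 100 / 1.5
= 66.67

66.67 pulls


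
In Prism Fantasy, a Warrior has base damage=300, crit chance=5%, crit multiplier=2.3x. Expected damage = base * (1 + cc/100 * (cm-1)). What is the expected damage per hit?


E[dmg] = base * (1 + crit_chance * (crit_mult - 1))
cc as decimal = 5/100 = 0.05
cm - 1 = 2.3 - 1 = 1.3
Bonus factor = 0.05 * 1.3 = 0.065
Total multiplier = 1 + 0.065 = 1.065
Expected damage = 300 * 1.065 = 319.50

319.50 damage


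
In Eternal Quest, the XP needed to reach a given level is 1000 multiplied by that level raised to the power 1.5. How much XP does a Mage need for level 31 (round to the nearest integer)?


XP = 1000 * level^1.5
Substitute level = 31:
XP = 1000 * 31^1.5
= 1000 * 172.6007
= 172601

172601 XP


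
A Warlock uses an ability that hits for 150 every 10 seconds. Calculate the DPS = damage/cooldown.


DPS = damage / cooldown
= 150 / 10
= 15.00

15.00 DPS


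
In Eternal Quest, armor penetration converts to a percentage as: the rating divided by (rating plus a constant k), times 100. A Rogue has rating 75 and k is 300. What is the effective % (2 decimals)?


effective% = rating / (rating + k) * 100
= 75 / (75 + 300) * 100
= 75 / 375 * 100
= 0.2 * 100
= 20.00%

20.00%


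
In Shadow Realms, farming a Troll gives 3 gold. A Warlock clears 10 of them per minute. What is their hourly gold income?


Gold per minute = 3 * 10 = 30
Gold per hour = 30 * 60 = 1800

1800 gold/hour


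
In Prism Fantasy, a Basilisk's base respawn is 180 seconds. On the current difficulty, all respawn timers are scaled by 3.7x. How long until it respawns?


Respawn time = base * multiplier
= 180 * 3.7
= 666.0 seconds

666.0 seconds


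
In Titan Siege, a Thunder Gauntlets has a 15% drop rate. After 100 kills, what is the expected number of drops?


Expected drops = kills * (drop_rate / 100)
= 100 * (15 / 100)
= 100 * 0.15
= 15.0

15.0 drops


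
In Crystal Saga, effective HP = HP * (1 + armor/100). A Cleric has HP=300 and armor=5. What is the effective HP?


EHP = 300 * (1 + 5/100)
= 300 * (1 + 0.05)
= 300 * 1.05
= 315.0

315.0 EHP


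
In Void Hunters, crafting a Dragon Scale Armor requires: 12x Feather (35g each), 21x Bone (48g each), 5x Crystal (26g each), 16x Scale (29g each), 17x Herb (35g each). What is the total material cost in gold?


Cost breakdown:
  Feather: 12 * 35 = 420
  Bone: 21 * 48 = 1008
  Crystal: 5 * 26 = 130
  Scale: 16 * 29 = 464
  Herb: 17 * 35 = 595
Total = 420 + 1008 + 130 + 464 + 595 = 2617

2617 gold


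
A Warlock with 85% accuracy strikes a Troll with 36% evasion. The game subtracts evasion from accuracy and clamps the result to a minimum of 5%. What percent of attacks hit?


accuracy - evasion = 85 - 36 = 49
Apply floor: max(49, 5) = 49
Hit chance = 49%

49%


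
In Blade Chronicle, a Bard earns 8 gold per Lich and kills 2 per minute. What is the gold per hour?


Gold per minute = 8 * 2 = 16
Gold per hour = 16 * 60 = 960

960 gold/hour


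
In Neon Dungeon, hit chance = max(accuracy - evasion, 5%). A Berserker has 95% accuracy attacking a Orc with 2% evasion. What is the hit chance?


accuracy - evasion = 95 - 2 = 93
Apply floor: max(93, 5) = 93
Hit chance = 93%

93%


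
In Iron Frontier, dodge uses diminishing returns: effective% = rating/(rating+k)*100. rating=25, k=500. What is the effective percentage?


effective% = rating / (rating + k) * 100
= 25 / (25 + 500) * 100
= 25 / 525 * 100
= 0.047619 * 100
= 4.76%

4.76%


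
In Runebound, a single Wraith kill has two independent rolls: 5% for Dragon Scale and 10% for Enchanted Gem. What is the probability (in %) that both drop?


For independent events, P(both) = P(A) * P(B)
= 5% * 10%
= 50 / 100 %
= 0.5%

0.5%


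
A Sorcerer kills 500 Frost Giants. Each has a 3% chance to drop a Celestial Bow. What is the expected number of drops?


Expected drops = kills * (drop_rate / 100)
= 500 * (3 / 100)
= 500 * 0.03
= 15.0

15.0 drops


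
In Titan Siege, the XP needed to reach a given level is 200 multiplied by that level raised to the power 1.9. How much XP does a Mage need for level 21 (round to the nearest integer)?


XP = 200 * level^1.9
Substitute level = 21:
XP = 200 * 21^1.9
= 200 * 325.2495
= 65050

65050 XP


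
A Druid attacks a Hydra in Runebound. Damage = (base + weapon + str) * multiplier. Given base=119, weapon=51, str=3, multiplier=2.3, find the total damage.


Sum base + weapon + str = 119 + 51 + 3 = 173
Multiply by 2.3:
173 * 2.3 = 397.9

397.9 damage


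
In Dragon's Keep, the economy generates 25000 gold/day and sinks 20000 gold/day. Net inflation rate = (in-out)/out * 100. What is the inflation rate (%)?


Net gold = 25000 - 20000 = 5000
Inflation rate = net / sunk * 100 = 5000 / 20000 * 100
= 0.25 * 100
= 25.00%

25.00%


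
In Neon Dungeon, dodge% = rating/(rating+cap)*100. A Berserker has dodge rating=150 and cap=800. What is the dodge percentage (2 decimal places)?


dodge% = 150 / (150 + 800) * 100
= 150 / 950 * 100
= 0.157895 * 100
= 15.79%

15.79%


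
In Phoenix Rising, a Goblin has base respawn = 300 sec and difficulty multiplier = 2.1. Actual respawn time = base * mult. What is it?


Respawn time = base * multiplier
= 300 * 2.1
= 630.0 seconds

630.0 seconds


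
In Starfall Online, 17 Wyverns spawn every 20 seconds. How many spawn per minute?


Spawns per minute = count * (60 / interval)
= 17 * (60 / 20)
= 17 * 3.0
= 51.0

51.0 per minute


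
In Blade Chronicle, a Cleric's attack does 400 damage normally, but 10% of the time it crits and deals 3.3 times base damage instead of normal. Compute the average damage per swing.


E[dmg] = base * (1 + crit_chance * (crit_mult - 1))
cc as decimal = 10/100 = 0.1
cm - 1 = 3.3 - 1 = 2.3
Bonus factor = 0.1 * 2.3 = 0.23
Total multiplier = 1 + 0.23 = 1.23
Expected damage = 400 * 1.23 = 492.00

492.00 damage


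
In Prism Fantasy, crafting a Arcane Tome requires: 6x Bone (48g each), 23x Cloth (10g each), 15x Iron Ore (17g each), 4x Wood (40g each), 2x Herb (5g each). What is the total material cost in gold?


Cost breakdown:
  Bone: 6 * 48 = 288
  Cloth: 23 * 10 = 230
  Iron Ore: 15 * 17 = 255
  Wood: 4 * 40 = 160
  Herb: 2 * 5 = 10
Total = 288 + 230 + 255 + 160 + 10 = 943

943 gold


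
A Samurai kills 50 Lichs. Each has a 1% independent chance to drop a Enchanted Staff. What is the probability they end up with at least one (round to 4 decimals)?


P(at least one) = 1 - P(none) = 1 - (1-p)^n
p = 1/100 = 0.01
1 - p = 0.99
(1 - p)^50 = 0.99^50 = 0.605006
P(at least one) = 1 - 0.605006 = 0.3950

0.3950


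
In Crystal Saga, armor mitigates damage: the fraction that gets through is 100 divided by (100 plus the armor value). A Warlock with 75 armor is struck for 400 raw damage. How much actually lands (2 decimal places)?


actual = 400 * 100 / (100 + 75)
= 400 * 100 / 175
= 40000 / 175
= 228.57

228.57 damage


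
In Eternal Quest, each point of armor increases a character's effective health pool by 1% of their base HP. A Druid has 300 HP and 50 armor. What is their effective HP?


EHP = 300 * (1 + 50/100)
= 300 * (1 + 0.5)
= 300 * 1.5
= 450.0

450.0 EHP


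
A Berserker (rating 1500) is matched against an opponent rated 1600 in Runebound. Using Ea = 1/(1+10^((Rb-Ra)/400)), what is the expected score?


Elo expected score: Ea = 1/(1 + 10^((Rb-Ra)/400))
Rb - Ra = 1600 - 1500 = 100
(Rb-Ra)/400 = 100/400 = 0.25
10^0.25 = 1.778279
Ea = 1/(1 + 1.778279) = 1/2.778279 = 0.3599

0.3599


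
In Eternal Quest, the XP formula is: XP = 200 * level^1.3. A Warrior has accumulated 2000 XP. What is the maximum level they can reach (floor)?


XP = 200 * level^1.3, so level = (XP / 200)^(1/1.3)
= (2000 / 200)^(1/1.3)
= 10.0^0.7692
= 5.878
Floor: level = 5

level 5


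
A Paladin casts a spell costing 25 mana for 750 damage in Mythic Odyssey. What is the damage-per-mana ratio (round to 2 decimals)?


Efficiency = damage / mana
= 750 / 25
= 30.00

30.00 dmg/mana


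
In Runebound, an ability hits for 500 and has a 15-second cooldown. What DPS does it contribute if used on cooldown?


DPS = damage / cooldown
= 500 / 15
= 33.33

33.33 DPS


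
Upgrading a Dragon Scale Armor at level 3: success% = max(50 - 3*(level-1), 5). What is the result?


raw_rate = 50 - 3 * (3 - 1)
= 50 - 3 * 2
= 50 - 6
= 44
Apply floor: max(44, 5) = 44%

44%


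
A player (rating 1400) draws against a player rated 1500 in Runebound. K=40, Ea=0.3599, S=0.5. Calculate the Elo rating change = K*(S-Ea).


Elo update: delta = K * (S - Ea), where S = 0.5 (draws)
S - Ea = 0.5 - 0.3599 = 0.1401
Rating change = 40 * 0.1401
= 5.60

5.60 rating points


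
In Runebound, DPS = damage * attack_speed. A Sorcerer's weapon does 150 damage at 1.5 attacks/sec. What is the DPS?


DPS = damage * attack_speed
= 150 * 1.5
= 225.0

225.0 DPS


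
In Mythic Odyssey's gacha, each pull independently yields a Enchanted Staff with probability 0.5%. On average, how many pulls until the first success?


Expected pulls for a geometric distribution = 1/p = 100 / rate%
= 100 / 0.5
= 200.0

200.0 pulls


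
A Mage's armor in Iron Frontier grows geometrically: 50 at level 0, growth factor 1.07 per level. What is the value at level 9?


value = base * growth^level
= 50 * 1.07^9
= 50 * 1.838459
= 91.92

91.92 armor


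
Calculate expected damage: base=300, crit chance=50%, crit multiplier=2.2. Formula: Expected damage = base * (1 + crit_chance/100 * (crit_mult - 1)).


E[dmg] = base * (1 + crit_chance * (crit_mult - 1))
cc as decimal = 50/100 = 0.5
cm - 1 = 2.2 - 1 = 1.2
Bonus factor = 0.5 * 1.2 = 0.6
Total multiplier = 1 + 0.6 = 1.6
Expected damage = 300 * 1.6 = 480.00

480.00 damage


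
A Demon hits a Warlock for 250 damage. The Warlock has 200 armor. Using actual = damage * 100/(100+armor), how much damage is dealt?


actual = 250 * 100 / (100 + 200)
= 250 * 100 / 300
= 25000 / 300
= 83.33

83.33 damage


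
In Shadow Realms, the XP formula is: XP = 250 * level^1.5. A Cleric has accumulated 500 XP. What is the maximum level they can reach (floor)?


XP = 250 * level^1.5, so level = (XP / 250)^(1/1.5)
= (500 / 250)^(1/1.5)
= 2.0^0.6667
= 1.5874
Floor: level = 1

level 1


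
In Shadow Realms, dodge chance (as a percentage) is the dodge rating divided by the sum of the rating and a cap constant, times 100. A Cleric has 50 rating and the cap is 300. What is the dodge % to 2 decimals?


dodge% = 50 / (50 + 300) * 100
= 50 / 350 * 100
= 0.142857 * 100
= 14.29%

14.29%


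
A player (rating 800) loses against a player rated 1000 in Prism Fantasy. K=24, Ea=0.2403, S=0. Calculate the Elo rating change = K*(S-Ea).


Elo update: delta = K * (S - Ea), where S = 0 (loses)
S - Ea = 0 - 0.2403 = -0.2403
Rating change = 24 * -0.2403
= -5.77

-5.77 rating points


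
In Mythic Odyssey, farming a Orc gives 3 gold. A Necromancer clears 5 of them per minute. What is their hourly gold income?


Gold per minute = 3 * 5 = 15
Gold per hour = 15 * 60 = 900

900 gold/hour


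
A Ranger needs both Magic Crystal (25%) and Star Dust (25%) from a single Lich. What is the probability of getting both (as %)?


For independent events, P(both) = P(A) * P(B)
= 25% * 25%
= 625 / 100 %
= 6.25%

6.25%


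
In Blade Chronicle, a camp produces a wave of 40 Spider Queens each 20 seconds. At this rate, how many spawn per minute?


Spawns per minute = count * (60 / interval)
= 40 * (60 / 20)
= 40 * 3.0
= 120.0

120.0 per minute


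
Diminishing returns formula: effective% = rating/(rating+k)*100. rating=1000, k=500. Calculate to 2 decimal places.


effective% = rating / (rating + k) * 100
= 1000 / (1000 + 500) * 100
= 1000 / 1500 * 100
= 0.666667 * 100
= 66.67%

66.67%


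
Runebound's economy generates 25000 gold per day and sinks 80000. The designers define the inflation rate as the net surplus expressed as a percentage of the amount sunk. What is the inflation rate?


Net gold = 25000 - 80000 = -55000
Inflation rate = net / sunk * 100 = -55000 / 80000 * 100
= -0.6875 * 100
= -68.75%

-68.75%


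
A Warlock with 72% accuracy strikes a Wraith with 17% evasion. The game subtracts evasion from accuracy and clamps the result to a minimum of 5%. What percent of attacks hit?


accuracy - evasion = 72 - 17 = 55
Apply floor: max(55, 5) = 55
Hit chance = 55%

55%


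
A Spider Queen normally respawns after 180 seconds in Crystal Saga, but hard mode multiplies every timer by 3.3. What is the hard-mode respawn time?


Respawn time = base * multiplier
= 180 * 3.3
= 594.0 seconds

594.0 seconds


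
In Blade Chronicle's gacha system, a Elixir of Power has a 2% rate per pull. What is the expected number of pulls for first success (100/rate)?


Expected pulls for a geometric distribution = 1/p = 100 / rate%
= 100 / 2
= 50.0

50.0 pulls


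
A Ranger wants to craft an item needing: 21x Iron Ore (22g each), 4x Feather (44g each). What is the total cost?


Cost breakdown:
  Iron Ore: 21 * 22 = 462
  Feather: 4 * 44 = 176
Total = 462 + 176 = 638

638 gold


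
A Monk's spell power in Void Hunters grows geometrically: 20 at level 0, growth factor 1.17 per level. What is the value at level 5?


value = base * growth^level
= 20 * 1.17^5
= 20 * 2.192448
= 43.85

43.85 spell power


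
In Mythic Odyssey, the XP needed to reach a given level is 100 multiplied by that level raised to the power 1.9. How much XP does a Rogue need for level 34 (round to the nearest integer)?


XP = 100 * level^1.9
Substitute level = 34:
XP = 100 * 34^1.9
= 100 * 812.4749
= 81247

81247 XP


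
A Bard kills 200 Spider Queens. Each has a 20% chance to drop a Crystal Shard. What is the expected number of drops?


Expected drops = kills * (drop_rate / 100)
= 200 * (20 / 100)
= 200 * 0.2
= 40.0

40.0 drops


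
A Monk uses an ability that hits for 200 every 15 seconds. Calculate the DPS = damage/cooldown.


DPS = damage / cooldown
= 200 / 15
= 13.33

13.33 DPS


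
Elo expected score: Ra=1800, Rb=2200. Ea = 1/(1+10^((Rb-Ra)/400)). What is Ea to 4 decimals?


Elo expected score: Ea = 1/(1 + 10^((Rb-Ra)/400))
Rb - Ra = 2200 - 1800 = 400
(Rb-Ra)/400 = 400/400 = 1.0
10^1.0 = 10.0
Ea = 1/(1 + 10.0) = 1/11.0 = 0.0909

0.0909


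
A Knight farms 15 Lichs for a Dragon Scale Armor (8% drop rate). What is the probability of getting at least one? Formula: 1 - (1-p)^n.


P(at least one) = 1 - P(none) = 1 - (1-p)^n
p = 8/100 = 0.08
1 - p = 0.92
(1 - p)^15 = 0.92^15 = 0.286297
P(at least one) = 1 - 0.286297 = 0.7137

0.7137


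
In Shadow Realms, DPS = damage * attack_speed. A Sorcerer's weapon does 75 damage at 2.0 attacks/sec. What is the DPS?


DPS = damage * attack_speed
= 75 * 2.0
= 150.0

150.0 DPS


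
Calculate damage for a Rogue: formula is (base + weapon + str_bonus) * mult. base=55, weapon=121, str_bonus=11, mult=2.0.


Sum base + weapon + str = 55 + 121 + 11 = 187
Multiply by 2.0:
187 * 2.0 = 374.0

374.0 damage


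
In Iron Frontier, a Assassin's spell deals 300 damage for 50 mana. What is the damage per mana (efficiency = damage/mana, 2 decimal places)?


Efficiency = damage / mana
= 300 / 50
= 6.00

6.00 dmg/mana


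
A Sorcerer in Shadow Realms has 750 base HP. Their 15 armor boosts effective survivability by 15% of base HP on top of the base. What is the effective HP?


EHP = 750 * (1 + 15/100)
= 750 * (1 + 0.15)
= 750 * 1.15
= 862.5

862.5 EHP


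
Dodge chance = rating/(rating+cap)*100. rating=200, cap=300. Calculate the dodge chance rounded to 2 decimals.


dodge% = 200 / (200 + 300) * 100
= 200 / 500 * 100
= 0.4 * 100
= 40.00%

40.00%


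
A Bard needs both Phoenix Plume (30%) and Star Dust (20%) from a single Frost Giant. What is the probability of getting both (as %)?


For independent events, P(both) = P(A) * P(B)
= 30% * 20%
= 600 / 100 %
= 6.0%

6.0%


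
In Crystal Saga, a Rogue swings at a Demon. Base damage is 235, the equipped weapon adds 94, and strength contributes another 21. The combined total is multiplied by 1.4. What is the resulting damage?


Sum base + weapon + str = 235 + 94 + 21 = 350
Multiply by 1.4:
350 * 1.4 = 490.0

490.0 damage


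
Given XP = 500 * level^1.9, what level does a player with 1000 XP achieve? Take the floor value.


XP = 500 * level^1.9, so level = (XP / 500)^(1/1.9)
= (1000 / 500)^(1/1.9)
= 2.0^0.5263
= 1.4402
Floor: level = 1

level 1


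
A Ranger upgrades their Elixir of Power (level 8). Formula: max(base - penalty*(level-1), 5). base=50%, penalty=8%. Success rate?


raw_rate = 50 - 8 * (8 - 1)
= 50 - 8 * 7
= 50 - 56
= -6
Apply floor: max(-6, 5) = 5%

5%


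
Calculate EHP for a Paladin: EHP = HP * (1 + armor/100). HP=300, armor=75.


EHP = 300 * (1 + 75/100)
= 300 * (1 + 0.75)
= 300 * 1.75
= 525.0

525.0 EHP


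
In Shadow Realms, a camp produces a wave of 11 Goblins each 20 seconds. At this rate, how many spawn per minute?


Spawns per minute = count * (60 / interval)
= 11 * (60 / 20)
= 11 * 3.0
= 33.0

33.0 per minute


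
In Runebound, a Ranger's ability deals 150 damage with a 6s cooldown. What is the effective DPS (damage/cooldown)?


DPS = damage / cooldown
= 150 / 6
= 25.00

25.00 DPS


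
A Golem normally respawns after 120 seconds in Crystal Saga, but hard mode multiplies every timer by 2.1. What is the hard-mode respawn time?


Respawn time = base * multiplier
= 120 * 2.1
= 252.0 seconds

252.0 seconds


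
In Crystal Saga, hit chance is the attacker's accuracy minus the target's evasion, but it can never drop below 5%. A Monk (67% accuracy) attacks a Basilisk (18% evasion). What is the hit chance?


accuracy - evasion = 67 - 18 = 49
Apply floor: max(49, 5) = 49
Hit chance = 49%

49%
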